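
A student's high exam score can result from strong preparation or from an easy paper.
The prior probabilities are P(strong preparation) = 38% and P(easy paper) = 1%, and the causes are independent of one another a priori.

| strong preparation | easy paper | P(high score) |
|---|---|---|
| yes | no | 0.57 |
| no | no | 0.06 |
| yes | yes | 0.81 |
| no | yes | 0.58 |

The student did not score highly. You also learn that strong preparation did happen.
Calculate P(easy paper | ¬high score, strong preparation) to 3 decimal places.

By total probability over both values of easy paper:
  P(¬high score | strong preparation) = 0.43×0.99 + 0.19×0.01
        = 0.425700 + 0.001900 = 0.427600
The terms with easy paper present sum to 0.001900, so
  P(easy paper | ¬high score, strong preparation) = 0.001900 / 0.427600 ≈ 0.004

P(easy paper | ¬high score, strong preparation) ≈ 0.004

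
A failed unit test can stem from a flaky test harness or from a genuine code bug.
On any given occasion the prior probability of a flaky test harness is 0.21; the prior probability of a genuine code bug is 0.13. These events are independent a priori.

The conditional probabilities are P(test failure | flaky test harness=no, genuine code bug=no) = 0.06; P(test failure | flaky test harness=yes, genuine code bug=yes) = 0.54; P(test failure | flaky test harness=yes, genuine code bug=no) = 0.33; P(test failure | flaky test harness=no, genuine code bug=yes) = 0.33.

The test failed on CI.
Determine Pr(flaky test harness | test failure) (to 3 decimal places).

Numerator (weight on configurations with flaky test harness): 0.060291 + 0.014742 = 0.075033
Normalizer over all consistent configurations: 0.06×0.79×0.87 + 0.33×0.79×0.13 + 0.33×0.21×0.87 + 0.54×0.21×0.13 = 0.150162
Posterior = 0.075033 / 0.150162 ≈ 0.500

Pr(flaky test harness | test failure) ≈ 0.500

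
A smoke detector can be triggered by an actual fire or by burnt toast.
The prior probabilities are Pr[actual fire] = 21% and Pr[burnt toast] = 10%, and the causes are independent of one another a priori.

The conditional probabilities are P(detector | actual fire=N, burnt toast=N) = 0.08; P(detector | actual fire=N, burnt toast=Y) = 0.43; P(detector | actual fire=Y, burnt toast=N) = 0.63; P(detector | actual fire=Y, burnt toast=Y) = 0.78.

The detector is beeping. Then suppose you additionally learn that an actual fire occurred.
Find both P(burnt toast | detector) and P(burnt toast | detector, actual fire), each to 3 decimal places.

P(detector) = 0.08·0.79·0.9 + 0.43·0.79·0.1 + 0.63·0.21·0.9 + 0.78·0.21·0.1 = 0.056880 + 0.033970 + 0.119070 + 0.016380 = 0.226300
Restricting to configurations with burnt toast present: 0.033970 + 0.016380 = 0.050350.
So P(burnt toast | detector) = 0.050350/0.226300 ≈ 0.222.

With the extra evidence:
P(detector | actual fire) = 0.63*0.9 + 0.78*0.1 = 0.567000 + 0.078000 = 0.645000
The burnt toast-present share is 0.78*0.1 = 0.078000.
So P(burnt toast | detector, actual fire) = 0.078000/0.645000 ≈ 0.121.

P(burnt toast | detector) ≈ 0.222; P(burnt toast | detector, actual fire) ≈ 0.121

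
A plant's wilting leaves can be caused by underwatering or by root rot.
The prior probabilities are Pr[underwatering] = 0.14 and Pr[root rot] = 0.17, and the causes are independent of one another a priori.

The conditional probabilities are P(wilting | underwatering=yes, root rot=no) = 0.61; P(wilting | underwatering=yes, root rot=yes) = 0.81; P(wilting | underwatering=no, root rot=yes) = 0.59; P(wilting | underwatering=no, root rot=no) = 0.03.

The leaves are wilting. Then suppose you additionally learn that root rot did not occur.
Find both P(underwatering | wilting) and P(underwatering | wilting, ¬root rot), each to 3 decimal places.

P(underwatering | wilting) ≈ 0.456; P(underwatering | wilting, ¬root rot) ≈ 0.768

P(wilting) = 0.03·0.86·0.83 + 0.59·0.86·0.17 + 0.61·0.14·0.83 + 0.81·0.14·0.17 = 0.021414 + 0.086258 + 0.070882 + 0.019278 = 0.197832
Restricting to configurations with underwatering present: 0.070882 + 0.019278 = 0.090160.
Hence the posterior is 0.090160/0.197832 ≈ 0.456.

Now also conditioning on root rot≠true:
Sum P(wilting|·) weighted by the priors over both values of underwatering:
  P(wilting | ¬root rot) = 0.03·0.86 + 0.61·0.14
        = 0.025800 + 0.085400 = 0.111200
Keeping only the underwatering-present terms gives 0.085400, so
  P(underwatering | wilting, ¬root rot) = 0.085400 / 0.111200 ≈ 0.768
Ruling out root rot raises the posterior on underwatering — the flip side of explaining away.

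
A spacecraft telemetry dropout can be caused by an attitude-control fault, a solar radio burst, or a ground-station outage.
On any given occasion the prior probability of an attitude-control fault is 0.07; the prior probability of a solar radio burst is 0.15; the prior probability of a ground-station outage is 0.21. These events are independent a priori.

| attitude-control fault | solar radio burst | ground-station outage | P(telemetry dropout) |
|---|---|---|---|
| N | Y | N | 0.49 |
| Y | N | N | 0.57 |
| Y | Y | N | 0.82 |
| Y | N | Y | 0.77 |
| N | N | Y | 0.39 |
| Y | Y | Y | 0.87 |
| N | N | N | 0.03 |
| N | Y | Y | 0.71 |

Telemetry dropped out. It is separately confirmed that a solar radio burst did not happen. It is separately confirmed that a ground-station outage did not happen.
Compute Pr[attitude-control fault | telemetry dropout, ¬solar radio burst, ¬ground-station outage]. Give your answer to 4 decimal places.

Numerator (weight on configurations with attitude-control fault): 0.57·0.07 = 0.039900
Denominator P(telemetry dropout | ¬solar radio burst, ¬ground-station outage): 0.03·0.93 + 0.57·0.07 = 0.067800
Posterior = 0.039900 / 0.067800 ≈ 0.5885

Pr[attitude-control fault | telemetry dropout, ¬solar radio burst, ¬ground-station outage] ≈ 0.5885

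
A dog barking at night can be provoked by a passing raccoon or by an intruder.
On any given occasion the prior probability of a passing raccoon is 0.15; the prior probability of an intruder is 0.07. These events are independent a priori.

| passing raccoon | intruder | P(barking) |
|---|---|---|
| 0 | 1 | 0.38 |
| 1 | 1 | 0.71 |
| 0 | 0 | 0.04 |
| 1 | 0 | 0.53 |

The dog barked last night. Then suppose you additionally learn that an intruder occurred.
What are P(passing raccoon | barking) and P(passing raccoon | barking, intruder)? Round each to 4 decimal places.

P(passing raccoon | barking) ≈ 0.6001; P(passing raccoon | barking, intruder) ≈ 0.2480

For the numerator, keep only passing raccoon=true terms: 0.073935 + 0.007455 = 0.081390
Denominator P(barking): 0.04·0.85·0.93 + 0.38·0.85·0.07 + 0.53·0.15·0.93 + 0.71·0.15·0.07 = 0.135620
P(passing raccoon | barking) = 0.081390/0.135620 ≈ 0.6001

With the extra evidence:
By total probability over both values of passing raccoon:
  P(barking | intruder) = 0.38×0.85 + 0.71×0.15
        = 0.323000 + 0.106500 = 0.429500
Keeping only the passing raccoon-present terms gives 0.106500, so
  P(passing raccoon | barking, intruder) = 0.106500 / 0.429500 ≈ 0.2480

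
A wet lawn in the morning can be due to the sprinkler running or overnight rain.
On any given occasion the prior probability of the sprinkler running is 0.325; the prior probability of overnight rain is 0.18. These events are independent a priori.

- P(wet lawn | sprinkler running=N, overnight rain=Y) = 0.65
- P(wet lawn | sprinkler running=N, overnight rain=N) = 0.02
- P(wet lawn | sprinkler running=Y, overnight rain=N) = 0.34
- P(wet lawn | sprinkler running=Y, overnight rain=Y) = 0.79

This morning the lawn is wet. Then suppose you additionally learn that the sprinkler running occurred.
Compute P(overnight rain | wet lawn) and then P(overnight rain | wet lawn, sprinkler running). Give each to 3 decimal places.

Numerator (weight on configurations with overnight rain): 0.078975 + 0.046215 = 0.125190
Normalizer over all consistent configurations: 0.02×0.675×0.82 + 0.65×0.675×0.18 + 0.34×0.325×0.82 + 0.79×0.325×0.18 = 0.226870
P(overnight rain | wet lawn) = 0.125190/0.226870 ≈ 0.552

Now condition on the additional information:
P(wet lawn | sprinkler running) = 0.34*0.82 + 0.79*0.18 = 0.278800 + 0.142200 = 0.421000
Restricting to configurations with overnight rain present: 0.79*0.18 = 0.142200.
Hence the posterior is 0.142200/0.421000 ≈ 0.338.

P(overnight rain | wet lawn) ≈ 0.552; P(overnight rain | wet lawn, sprinkler running) ≈ 0.338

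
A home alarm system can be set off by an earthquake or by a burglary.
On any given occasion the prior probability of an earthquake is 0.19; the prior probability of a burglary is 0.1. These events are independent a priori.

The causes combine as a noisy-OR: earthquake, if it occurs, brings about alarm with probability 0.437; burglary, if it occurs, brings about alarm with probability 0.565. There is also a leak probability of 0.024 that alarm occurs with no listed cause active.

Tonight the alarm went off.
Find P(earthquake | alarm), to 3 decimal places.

P(earthquake | alarm) ≈ 0.588

Under noisy-OR, P(alarm | causes) = 1 − (1−0.024)·∏(1−qᵢ) over the active causes.
By total probability over the 4 (earthquake, burglary) configurations:
  P(alarm) = 0.024*0.81*0.9 + 0.57544*0.81*0.1 + 0.450512*0.19*0.9 + 0.760973*0.19*0.1
        = 0.017496 + 0.046611 + 0.077038 + 0.014458 = 0.155603
Keeping only the earthquake-present terms gives 0.091496, so
  P(earthquake | alarm) = 0.091496 / 0.155603 ≈ 0.588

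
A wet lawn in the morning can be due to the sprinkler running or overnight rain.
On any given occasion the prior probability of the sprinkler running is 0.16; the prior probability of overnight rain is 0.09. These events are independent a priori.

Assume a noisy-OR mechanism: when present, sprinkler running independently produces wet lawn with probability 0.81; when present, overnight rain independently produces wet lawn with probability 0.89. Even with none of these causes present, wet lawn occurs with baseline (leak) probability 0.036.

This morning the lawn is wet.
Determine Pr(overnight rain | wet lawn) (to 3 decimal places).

Pr(overnight rain | wet lawn) ≈ 0.358

Under noisy-OR, P(wet lawn | causes) = 1 − (1−0.036)·∏(1−qᵢ) over the active causes.
P(wet lawn) = 0.036*0.84*0.91 + 0.89396*0.84*0.09 + 0.81684*0.16*0.91 + 0.979852*0.16*0.09 = 0.027518 + 0.067583 + 0.118932 + 0.014110 = 0.228143
Restricting to configurations with overnight rain present: 0.067583 + 0.014110 = 0.081693.
Hence the posterior is 0.081693/0.228143 ≈ 0.358.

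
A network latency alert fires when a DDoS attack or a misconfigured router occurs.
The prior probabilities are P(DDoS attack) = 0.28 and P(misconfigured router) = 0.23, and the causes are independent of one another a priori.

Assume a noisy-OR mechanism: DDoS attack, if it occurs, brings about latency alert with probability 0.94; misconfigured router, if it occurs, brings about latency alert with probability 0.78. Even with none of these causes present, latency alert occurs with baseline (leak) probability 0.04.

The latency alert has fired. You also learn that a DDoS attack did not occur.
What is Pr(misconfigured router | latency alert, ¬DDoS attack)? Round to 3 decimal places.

Under noisy-OR, P(latency alert | causes) = 1 − (1−0.04)·∏(1−qᵢ) over the active causes.
P(latency alert | ¬DDoS attack) = 0.04·0.77 + 0.7888·0.23 = 0.030800 + 0.181424 = 0.212224
The misconfigured router-present share is 0.7888·0.23 = 0.181424.
P(misconfigured router | latency alert, ¬DDoS attack) = 0.181424 / 0.212224 ≈ 0.855

Pr(misconfigured router | latency alert, ¬DDoS attack) ≈ 0.855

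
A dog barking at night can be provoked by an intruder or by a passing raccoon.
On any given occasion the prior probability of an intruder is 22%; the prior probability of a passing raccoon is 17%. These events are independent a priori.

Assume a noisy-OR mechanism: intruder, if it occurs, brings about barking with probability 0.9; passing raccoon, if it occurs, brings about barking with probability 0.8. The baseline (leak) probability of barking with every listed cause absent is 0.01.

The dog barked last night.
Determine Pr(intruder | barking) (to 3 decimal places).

Under noisy-OR, P(barking | causes) = 1 − (1−0.01)·∏(1−qᵢ) over the active causes.
Numerator (weight on configurations with intruder): 0.164523 + 0.036659 = 0.201182
Denominator P(barking): 0.01·0.78·0.83 + 0.802·0.78·0.17 + 0.901·0.22·0.83 + 0.9802·0.22·0.17 = 0.314001
P(intruder | barking) = 0.201182/0.314001 ≈ 0.641

Pr(intruder | barking) ≈ 0.641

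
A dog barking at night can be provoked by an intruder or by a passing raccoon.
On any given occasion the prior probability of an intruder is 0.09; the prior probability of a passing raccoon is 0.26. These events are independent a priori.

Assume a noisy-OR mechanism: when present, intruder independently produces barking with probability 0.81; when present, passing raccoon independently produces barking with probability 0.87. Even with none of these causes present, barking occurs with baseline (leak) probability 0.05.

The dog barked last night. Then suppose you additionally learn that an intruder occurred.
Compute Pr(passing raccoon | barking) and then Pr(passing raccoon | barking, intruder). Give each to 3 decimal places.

Under noisy-OR, P(barking | causes) = 1 − (1−0.05)·∏(1−qᵢ) over the active causes.
Sum P(barking|·) weighted by the priors over the 4 (intruder, passing raccoon) configurations:
  P(barking) = 0.05*0.91*0.74 + 0.8765*0.91*0.26 + 0.8195*0.09*0.74 + 0.976535*0.09*0.26
        = 0.033670 + 0.207380 + 0.054579 + 0.022851 = 0.318480
The terms with passing raccoon present sum to 0.230231, so
  P(passing raccoon | barking) = 0.230231 / 0.318480 ≈ 0.723

Now condition on the additional information:
P(barking | intruder) = 0.8195×0.74 + 0.976535×0.26 = 0.606430 + 0.253899 = 0.860329
The passing raccoon-present share is 0.976535×0.26 = 0.253899.
P(passing raccoon | barking, intruder) = 0.253899 / 0.860329 ≈ 0.295

Pr(passing raccoon | barking) ≈ 0.723; Pr(passing raccoon | barking, intruder) ≈ 0.295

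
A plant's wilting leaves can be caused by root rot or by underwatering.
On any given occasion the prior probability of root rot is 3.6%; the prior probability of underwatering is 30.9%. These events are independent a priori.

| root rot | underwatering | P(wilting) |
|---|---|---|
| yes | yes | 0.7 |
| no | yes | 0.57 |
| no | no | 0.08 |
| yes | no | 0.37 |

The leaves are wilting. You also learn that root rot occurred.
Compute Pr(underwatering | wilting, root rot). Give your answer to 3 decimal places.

For the numerator, keep only underwatering=true terms: 0.7·0.309 = 0.216300
Normalizer over all consistent configurations: 0.37·0.691 + 0.7·0.309 = 0.471970
P(underwatering | wilting, root rot) = 0.216300/0.471970 ≈ 0.458

Pr(underwatering | wilting, root rot) ≈ 0.458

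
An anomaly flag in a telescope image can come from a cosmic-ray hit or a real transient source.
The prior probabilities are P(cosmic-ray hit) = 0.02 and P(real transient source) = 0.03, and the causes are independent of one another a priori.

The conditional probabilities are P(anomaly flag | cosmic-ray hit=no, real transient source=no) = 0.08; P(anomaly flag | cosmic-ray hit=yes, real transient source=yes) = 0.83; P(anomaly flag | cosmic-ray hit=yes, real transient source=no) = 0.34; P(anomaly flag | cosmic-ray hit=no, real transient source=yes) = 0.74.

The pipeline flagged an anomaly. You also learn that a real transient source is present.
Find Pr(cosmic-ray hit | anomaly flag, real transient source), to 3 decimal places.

Pr(cosmic-ray hit | anomaly flag, real transient source) ≈ 0.022

Enumerate both values of cosmic-ray hit and weight by the priors:
  P(anomaly flag | real transient source) = 0.74*0.98 + 0.83*0.02
        = 0.725200 + 0.016600 = 0.741800
Keeping only the cosmic-ray hit-present terms gives 0.016600, so
  P(cosmic-ray hit | anomaly flag, real transient source) = 0.016600 / 0.741800 ≈ 0.022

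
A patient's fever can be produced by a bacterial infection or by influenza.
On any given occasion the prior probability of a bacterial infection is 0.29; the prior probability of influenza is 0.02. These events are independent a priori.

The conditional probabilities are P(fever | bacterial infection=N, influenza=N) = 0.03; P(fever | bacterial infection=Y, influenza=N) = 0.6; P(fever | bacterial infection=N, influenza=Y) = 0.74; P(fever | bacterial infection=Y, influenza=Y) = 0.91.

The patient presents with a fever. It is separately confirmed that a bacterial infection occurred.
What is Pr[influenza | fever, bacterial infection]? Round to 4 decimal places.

Pr[influenza | fever, bacterial infection] ≈ 0.0300

For the numerator, keep only influenza=true terms: 0.91×0.02 = 0.018200
The normalizing constant is 0.6×0.98 + 0.91×0.02 = 0.606200
P(influenza | fever, bacterial infection) = 0.018200/0.606200 ≈ 0.0300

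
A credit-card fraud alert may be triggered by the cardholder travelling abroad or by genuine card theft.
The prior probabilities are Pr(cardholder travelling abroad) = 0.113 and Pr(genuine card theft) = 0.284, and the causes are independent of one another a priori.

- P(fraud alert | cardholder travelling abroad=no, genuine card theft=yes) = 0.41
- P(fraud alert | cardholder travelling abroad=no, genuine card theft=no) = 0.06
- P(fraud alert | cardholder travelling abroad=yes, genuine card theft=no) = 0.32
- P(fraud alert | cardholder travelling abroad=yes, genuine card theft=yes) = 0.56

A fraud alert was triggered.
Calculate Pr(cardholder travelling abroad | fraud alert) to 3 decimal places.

Enumerate the 4 (cardholder travelling abroad, genuine card theft) configurations and weight by the priors:
  P(fraud alert) = 0.06×0.887×0.716 + 0.41×0.887×0.284 + 0.32×0.113×0.716 + 0.56×0.113×0.284
        = 0.038106 + 0.103282 + 0.025891 + 0.017972 = 0.185251
Keeping only the cardholder travelling abroad-present terms gives 0.043863, so
  P(cardholder travelling abroad | fraud alert) = 0.043863 / 0.185251 ≈ 0.237

Pr(cardholder travelling abroad | fraud alert) ≈ 0.237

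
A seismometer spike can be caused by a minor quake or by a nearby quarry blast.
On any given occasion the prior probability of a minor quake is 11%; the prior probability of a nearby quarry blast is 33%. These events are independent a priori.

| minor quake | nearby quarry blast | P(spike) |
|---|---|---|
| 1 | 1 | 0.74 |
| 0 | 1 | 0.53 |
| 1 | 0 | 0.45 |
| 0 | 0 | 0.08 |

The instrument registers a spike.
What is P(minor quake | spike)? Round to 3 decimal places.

P(minor quake | spike) ≈ 0.228

P(spike) = 0.08×0.89×0.67 + 0.53×0.89×0.33 + 0.45×0.11×0.67 + 0.74×0.11×0.33 = 0.047704 + 0.155661 + 0.033165 + 0.026862 = 0.263392
Of this, 0.060027 comes from 0.033165 + 0.026862 (the minor quake=true cases).
P(minor quake | spike) = 0.060027 / 0.263392 ≈ 0.228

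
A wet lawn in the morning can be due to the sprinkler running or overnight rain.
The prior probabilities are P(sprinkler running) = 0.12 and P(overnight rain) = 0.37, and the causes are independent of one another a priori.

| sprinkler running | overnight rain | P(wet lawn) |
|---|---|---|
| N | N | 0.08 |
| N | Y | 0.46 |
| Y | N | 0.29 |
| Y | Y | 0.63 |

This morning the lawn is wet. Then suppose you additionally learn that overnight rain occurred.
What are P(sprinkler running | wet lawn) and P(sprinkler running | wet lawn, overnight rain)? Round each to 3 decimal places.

Weight on sprinkler running=true, given the evidence: 0.021924 + 0.027972 = 0.049896
Denominator P(wet lawn): 0.08·0.88·0.63 + 0.46·0.88·0.37 + 0.29·0.12·0.63 + 0.63·0.12·0.37 = 0.244024
P(sprinkler running | wet lawn) = 0.049896/0.244024 ≈ 0.204

Now condition on the additional information:
Numerator (weight on configurations with sprinkler running): 0.63×0.12 = 0.075600
Normalizer over all consistent configurations: 0.46×0.88 + 0.63×0.12 = 0.480400
Posterior = 0.075600 / 0.480400 ≈ 0.157
This is intercausal reasoning (explaining away): once overnight rain accounts for the wet lawn, sprinkler running becomes less likely.

P(sprinkler running | wet lawn) ≈ 0.204; P(sprinkler running | wet lawn, overnight rain) ≈ 0.157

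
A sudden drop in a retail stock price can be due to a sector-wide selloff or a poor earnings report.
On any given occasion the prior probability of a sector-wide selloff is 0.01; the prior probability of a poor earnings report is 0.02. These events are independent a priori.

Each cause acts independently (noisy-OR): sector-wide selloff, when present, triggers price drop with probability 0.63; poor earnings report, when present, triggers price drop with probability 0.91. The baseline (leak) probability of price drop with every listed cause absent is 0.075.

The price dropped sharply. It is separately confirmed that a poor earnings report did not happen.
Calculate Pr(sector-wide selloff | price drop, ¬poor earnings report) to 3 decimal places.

Under noisy-OR, P(price drop | causes) = 1 − (1−0.075)·∏(1−qᵢ) over the active causes.
Sum P(price drop|·) weighted by the priors over both values of sector-wide selloff:
  P(price drop | ¬poor earnings report) = 0.075·0.99 + 0.65775·0.01
        = 0.074250 + 0.006578 = 0.080828
Keeping only the sector-wide selloff-present terms gives 0.006578, so
  P(sector-wide selloff | price drop, ¬poor earnings report) = 0.006578 / 0.080828 ≈ 0.081

Pr(sector-wide selloff | price drop, ¬poor earnings report) ≈ 0.081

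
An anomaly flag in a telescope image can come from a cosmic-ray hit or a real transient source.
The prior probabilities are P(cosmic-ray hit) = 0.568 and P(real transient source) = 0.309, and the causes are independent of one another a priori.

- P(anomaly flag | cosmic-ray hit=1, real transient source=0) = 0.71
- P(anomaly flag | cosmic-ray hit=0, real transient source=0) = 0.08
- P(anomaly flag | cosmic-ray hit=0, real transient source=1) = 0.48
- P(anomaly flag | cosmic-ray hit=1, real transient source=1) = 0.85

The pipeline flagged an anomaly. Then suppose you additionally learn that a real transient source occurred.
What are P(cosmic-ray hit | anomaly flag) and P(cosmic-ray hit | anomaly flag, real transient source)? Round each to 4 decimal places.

P(anomaly flag) = 0.08×0.432×0.691 + 0.48×0.432×0.309 + 0.71×0.568×0.691 + 0.85×0.568×0.309 = 0.023881 + 0.064074 + 0.278666 + 0.149185 = 0.515806
Of this, 0.427851 comes from 0.278666 + 0.149185 (the cosmic-ray hit=true cases).
Hence the posterior is 0.427851/0.515806 ≈ 0.8295.

With the extra evidence:
P(anomaly flag | real transient source) = 0.48×0.432 + 0.85×0.568 = 0.207360 + 0.482800 = 0.690160
Restricting to configurations with cosmic-ray hit present: 0.85×0.568 = 0.482800.
So P(cosmic-ray hit | anomaly flag, real transient source) = 0.482800/0.690160 ≈ 0.6995.

P(cosmic-ray hit | anomaly flag) ≈ 0.8295; P(cosmic-ray hit | anomaly flag, real transient source) ≈ 0.6995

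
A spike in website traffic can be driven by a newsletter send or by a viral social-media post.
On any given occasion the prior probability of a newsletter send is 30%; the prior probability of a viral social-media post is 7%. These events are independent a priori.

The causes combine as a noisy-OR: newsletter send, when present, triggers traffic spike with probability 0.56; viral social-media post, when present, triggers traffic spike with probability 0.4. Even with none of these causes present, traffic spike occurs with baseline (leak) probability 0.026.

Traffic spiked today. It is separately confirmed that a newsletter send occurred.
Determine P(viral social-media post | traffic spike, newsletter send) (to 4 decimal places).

P(viral social-media post | traffic spike, newsletter send) ≈ 0.0891

Under noisy-OR, P(traffic spike | causes) = 1 − (1−0.026)·∏(1−qᵢ) over the active causes.
Sum P(traffic spike|·) weighted by the priors over both values of viral social-media post:
  P(traffic spike | newsletter send) = 0.57144*0.93 + 0.742864*0.07
        = 0.531439 + 0.052000 = 0.583439
Keeping only the viral social-media post-present terms gives 0.052000, so
  P(viral social-media post | traffic spike, newsletter send) = 0.052000 / 0.583439 ≈ 0.0891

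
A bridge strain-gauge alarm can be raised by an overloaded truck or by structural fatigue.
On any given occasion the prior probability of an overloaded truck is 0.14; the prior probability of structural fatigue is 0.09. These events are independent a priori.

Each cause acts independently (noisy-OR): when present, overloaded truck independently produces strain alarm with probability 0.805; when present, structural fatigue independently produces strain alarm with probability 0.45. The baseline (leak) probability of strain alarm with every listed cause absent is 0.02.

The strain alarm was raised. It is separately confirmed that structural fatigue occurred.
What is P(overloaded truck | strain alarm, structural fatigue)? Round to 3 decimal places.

Under noisy-OR, P(strain alarm | causes) = 1 − (1−0.02)·∏(1−qᵢ) over the active causes.
Sum P(strain alarm|·) weighted by the priors over both values of overloaded truck:
  P(strain alarm | structural fatigue) = 0.461*0.86 + 0.894895*0.14
        = 0.396460 + 0.125285 = 0.521745
Keeping only the overloaded truck-present terms gives 0.125285, so
  P(overloaded truck | strain alarm, structural fatigue) = 0.125285 / 0.521745 ≈ 0.240

P(overloaded truck | strain alarm, structural fatigue) ≈ 0.240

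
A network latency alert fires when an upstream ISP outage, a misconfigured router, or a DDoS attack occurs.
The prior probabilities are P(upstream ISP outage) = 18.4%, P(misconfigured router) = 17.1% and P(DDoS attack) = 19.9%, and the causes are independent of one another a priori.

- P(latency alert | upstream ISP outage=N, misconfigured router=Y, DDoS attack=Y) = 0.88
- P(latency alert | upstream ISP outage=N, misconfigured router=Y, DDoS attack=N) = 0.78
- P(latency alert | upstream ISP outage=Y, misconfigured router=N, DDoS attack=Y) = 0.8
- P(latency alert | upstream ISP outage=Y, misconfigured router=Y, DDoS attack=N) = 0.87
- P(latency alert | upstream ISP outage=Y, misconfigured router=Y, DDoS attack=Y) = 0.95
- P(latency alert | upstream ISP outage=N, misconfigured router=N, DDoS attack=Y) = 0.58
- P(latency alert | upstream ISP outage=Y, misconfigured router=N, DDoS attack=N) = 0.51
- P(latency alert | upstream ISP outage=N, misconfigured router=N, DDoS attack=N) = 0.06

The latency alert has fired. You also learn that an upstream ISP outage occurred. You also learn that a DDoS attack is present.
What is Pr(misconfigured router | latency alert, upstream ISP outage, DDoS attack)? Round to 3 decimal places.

Pr(misconfigured router | latency alert, upstream ISP outage, DDoS attack) ≈ 0.197

P(latency alert | upstream ISP outage, DDoS attack) = 0.8·0.829 + 0.95·0.171 = 0.663200 + 0.162450 = 0.825650
Of this, 0.162450 comes from 0.95·0.171 (the misconfigured router=true cases).
P(misconfigured router | latency alert, upstream ISP outage, DDoS attack) = 0.162450 / 0.825650 ≈ 0.197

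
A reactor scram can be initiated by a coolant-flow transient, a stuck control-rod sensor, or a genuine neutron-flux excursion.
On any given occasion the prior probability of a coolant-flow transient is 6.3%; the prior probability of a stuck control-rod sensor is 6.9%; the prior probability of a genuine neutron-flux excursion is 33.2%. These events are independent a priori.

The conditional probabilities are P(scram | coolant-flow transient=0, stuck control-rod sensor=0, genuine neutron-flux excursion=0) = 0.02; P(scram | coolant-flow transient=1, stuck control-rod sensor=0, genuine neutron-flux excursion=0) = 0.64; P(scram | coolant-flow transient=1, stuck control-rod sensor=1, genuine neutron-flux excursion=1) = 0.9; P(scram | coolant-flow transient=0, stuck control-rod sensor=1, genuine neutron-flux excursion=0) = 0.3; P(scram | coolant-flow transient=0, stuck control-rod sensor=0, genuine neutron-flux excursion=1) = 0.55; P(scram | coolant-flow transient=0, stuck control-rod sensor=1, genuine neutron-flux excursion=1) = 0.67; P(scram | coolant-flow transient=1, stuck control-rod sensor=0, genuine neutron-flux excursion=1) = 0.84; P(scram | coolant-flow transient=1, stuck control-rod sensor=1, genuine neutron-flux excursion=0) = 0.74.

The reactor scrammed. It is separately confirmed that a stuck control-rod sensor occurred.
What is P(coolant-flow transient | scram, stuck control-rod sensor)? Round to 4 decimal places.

P(coolant-flow transient | scram, stuck control-rod sensor) ≈ 0.1120

Numerator (weight on configurations with coolant-flow transient): 0.031142 + 0.018824 = 0.049966
Denominator P(scram | stuck control-rod sensor): 0.3×0.937×0.668 + 0.67×0.937×0.332 + 0.74×0.063×0.668 + 0.9×0.063×0.332 = 0.446167
P(coolant-flow transient | scram, stuck control-rod sensor) = 0.049966/0.446167 ≈ 0.1120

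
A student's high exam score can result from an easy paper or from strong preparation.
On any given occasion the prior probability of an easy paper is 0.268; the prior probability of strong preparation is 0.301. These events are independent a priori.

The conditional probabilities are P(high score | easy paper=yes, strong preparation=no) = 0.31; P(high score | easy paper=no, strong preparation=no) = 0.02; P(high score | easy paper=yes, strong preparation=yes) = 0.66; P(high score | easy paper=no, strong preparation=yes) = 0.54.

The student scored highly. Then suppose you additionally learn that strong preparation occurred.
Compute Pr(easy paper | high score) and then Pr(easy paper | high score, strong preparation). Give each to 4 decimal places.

By total probability over the 4 (easy paper, strong preparation) configurations:
  P(high score) = 0.02×0.732×0.699 + 0.54×0.732×0.301 + 0.31×0.268×0.699 + 0.66×0.268×0.301
        = 0.010233 + 0.118979 + 0.058073 + 0.053241 = 0.240526
The terms with easy paper present sum to 0.111314, so
  P(easy paper | high score) = 0.111314 / 0.240526 ≈ 0.4628

Now also conditioning on strong preparation=true:
P(high score | strong preparation) = 0.54·0.732 + 0.66·0.268 = 0.395280 + 0.176880 = 0.572160
Of this, 0.176880 comes from 0.66·0.268 (the easy paper=true cases).
So P(easy paper | high score, strong preparation) = 0.176880/0.572160 ≈ 0.3091.

Pr(easy paper | high score) ≈ 0.4628; Pr(easy paper | high score, strong preparation) ≈ 0.3091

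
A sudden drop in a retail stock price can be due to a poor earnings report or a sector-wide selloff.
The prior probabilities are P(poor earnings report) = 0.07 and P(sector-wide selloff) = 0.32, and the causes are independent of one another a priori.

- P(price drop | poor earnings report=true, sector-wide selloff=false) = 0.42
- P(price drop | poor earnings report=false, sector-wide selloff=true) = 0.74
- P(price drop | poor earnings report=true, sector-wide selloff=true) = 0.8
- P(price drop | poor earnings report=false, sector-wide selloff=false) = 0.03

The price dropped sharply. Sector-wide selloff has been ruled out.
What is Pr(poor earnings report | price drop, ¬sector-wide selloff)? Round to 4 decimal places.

Pr(poor earnings report | price drop, ¬sector-wide selloff) ≈ 0.5131

Numerator (weight on configurations with poor earnings report): 0.42*0.07 = 0.029400
Normalizer over all consistent configurations: 0.03*0.93 + 0.42*0.07 = 0.057300
Posterior = 0.029400 / 0.057300 ≈ 0.5131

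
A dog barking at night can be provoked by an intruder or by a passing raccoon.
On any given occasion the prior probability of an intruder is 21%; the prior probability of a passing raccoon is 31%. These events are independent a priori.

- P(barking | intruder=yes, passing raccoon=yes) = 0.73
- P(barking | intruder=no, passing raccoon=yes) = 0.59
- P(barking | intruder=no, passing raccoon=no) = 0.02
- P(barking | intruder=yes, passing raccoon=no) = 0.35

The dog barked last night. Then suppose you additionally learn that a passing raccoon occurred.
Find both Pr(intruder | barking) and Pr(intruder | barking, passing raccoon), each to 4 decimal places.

Enumerate the 4 (intruder, passing raccoon) configurations and weight by the priors:
  P(barking) = 0.02×0.79×0.69 + 0.59×0.79×0.31 + 0.35×0.21×0.69 + 0.73×0.21×0.31
        = 0.010902 + 0.144491 + 0.050715 + 0.047523 = 0.253631
Keeping only the intruder-present terms gives 0.098238, so
  P(intruder | barking) = 0.098238 / 0.253631 ≈ 0.3873

Now also conditioning on passing raccoon=true:
P(barking | passing raccoon) = 0.59×0.79 + 0.73×0.21 = 0.466100 + 0.153300 = 0.619400
The intruder-present share is 0.73×0.21 = 0.153300.
Hence the posterior is 0.153300/0.619400 ≈ 0.2475.

Pr(intruder | barking) ≈ 0.3873; Pr(intruder | barking, passing raccoon) ≈ 0.2475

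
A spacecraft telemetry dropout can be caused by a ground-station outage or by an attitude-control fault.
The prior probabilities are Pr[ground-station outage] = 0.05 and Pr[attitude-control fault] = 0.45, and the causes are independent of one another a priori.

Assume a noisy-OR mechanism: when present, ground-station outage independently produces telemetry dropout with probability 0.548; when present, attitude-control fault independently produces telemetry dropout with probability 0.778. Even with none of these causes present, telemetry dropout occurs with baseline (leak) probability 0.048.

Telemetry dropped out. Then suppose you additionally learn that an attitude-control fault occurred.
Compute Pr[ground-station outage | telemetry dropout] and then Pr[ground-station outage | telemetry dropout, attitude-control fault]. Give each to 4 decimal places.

Pr[ground-station outage | telemetry dropout] ≈ 0.0904; Pr[ground-station outage | telemetry dropout, attitude-control fault] ≈ 0.0569

Under noisy-OR, P(telemetry dropout | causes) = 1 − (1−0.048)·∏(1−qᵢ) over the active causes.
P(telemetry dropout) = 0.048*0.95*0.55 + 0.788656*0.95*0.45 + 0.569696*0.05*0.55 + 0.904473*0.05*0.45 = 0.025080 + 0.337150 + 0.015667 + 0.020351 = 0.398248
Of this, 0.036018 comes from 0.015667 + 0.020351 (the ground-station outage=true cases).
P(ground-station outage | telemetry dropout) = 0.036018 / 0.398248 ≈ 0.0904

Now also conditioning on attitude-control fault=true:
Enumerate both values of ground-station outage and weight by the priors:
  P(telemetry dropout | attitude-control fault) = 0.788656·0.95 + 0.904473·0.05
        = 0.749223 + 0.045224 = 0.794447
Keeping only the ground-station outage-present terms gives 0.045224, so
  P(ground-station outage | telemetry dropout, attitude-control fault) = 0.045224 / 0.794447 ≈ 0.0569
This is intercausal reasoning (explaining away): once attitude-control fault accounts for the telemetry dropout, ground-station outage becomes less likely.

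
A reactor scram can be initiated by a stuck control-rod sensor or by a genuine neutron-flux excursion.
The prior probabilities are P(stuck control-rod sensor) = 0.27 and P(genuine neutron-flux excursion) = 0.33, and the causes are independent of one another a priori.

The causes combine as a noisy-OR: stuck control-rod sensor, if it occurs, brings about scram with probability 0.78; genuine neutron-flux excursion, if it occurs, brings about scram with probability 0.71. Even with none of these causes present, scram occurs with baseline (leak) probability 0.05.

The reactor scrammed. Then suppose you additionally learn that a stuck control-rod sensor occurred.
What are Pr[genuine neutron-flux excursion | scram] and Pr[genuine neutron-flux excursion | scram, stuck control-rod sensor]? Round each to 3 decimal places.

Pr[genuine neutron-flux excursion | scram] ≈ 0.606; Pr[genuine neutron-flux excursion | scram, stuck control-rod sensor] ≈ 0.369

Under noisy-OR, P(scram | causes) = 1 − (1−0.05)·∏(1−qᵢ) over the active causes.
Enumerate the 4 (stuck control-rod sensor, genuine neutron-flux excursion) configurations and weight by the priors:
  P(scram) = 0.05*0.73*0.67 + 0.7245*0.73*0.33 + 0.791*0.27*0.67 + 0.93939*0.27*0.33
        = 0.024455 + 0.174532 + 0.143092 + 0.083700 = 0.425779
Configurations with genuine neutron-flux excursion contribute 0.258232, so
  P(genuine neutron-flux excursion | scram) = 0.258232 / 0.425779 ≈ 0.606

Now also conditioning on stuck control-rod sensor=true:
For the numerator, keep only genuine neutron-flux excursion=true terms: 0.93939×0.33 = 0.309999
The normalizing constant is 0.791×0.67 + 0.93939×0.33 = 0.839969
P(genuine neutron-flux excursion | scram, stuck control-rod sensor) = 0.309999/0.839969 ≈ 0.369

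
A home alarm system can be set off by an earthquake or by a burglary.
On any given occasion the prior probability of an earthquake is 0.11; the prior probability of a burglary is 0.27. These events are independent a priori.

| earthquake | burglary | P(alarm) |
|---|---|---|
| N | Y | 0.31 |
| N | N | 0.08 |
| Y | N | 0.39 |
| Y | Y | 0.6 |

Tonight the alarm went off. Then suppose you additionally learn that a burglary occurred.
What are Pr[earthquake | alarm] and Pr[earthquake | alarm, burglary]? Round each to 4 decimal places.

Pr[earthquake | alarm] ≈ 0.2798; Pr[earthquake | alarm, burglary] ≈ 0.1930

P(alarm) = 0.08·0.89·0.73 + 0.31·0.89·0.27 + 0.39·0.11·0.73 + 0.6·0.11·0.27 = 0.051976 + 0.074493 + 0.031317 + 0.017820 = 0.175606
The earthquake-present share is 0.031317 + 0.017820 = 0.049137.
P(earthquake | alarm) = 0.049137 / 0.175606 ≈ 0.2798

Now condition on the additional information:
By total probability over both values of earthquake:
  P(alarm | burglary) = 0.31×0.89 + 0.6×0.11
        = 0.275900 + 0.066000 = 0.341900
Configurations with earthquake contribute 0.066000, so
  P(earthquake | alarm, burglary) = 0.066000 / 0.341900 ≈ 0.1930
This is intercausal reasoning (explaining away): once burglary accounts for the alarm, earthquake becomes less likely.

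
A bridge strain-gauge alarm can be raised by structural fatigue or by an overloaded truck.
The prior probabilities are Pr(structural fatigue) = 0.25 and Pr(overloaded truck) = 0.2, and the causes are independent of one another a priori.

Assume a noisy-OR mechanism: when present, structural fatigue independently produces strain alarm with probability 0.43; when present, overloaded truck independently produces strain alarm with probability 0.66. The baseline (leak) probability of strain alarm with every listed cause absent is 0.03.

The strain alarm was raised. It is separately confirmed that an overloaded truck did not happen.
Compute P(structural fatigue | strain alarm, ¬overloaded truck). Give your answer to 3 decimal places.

Under noisy-OR, P(strain alarm | causes) = 1 − (1−0.03)·∏(1−qᵢ) over the active causes.
Numerator (weight on configurations with structural fatigue): 0.4471×0.25 = 0.111775
Normalizer over all consistent configurations: 0.03×0.75 + 0.4471×0.25 = 0.134275
P(structural fatigue | strain alarm, ¬overloaded truck) = 0.111775/0.134275 ≈ 0.832

P(structural fatigue | strain alarm, ¬overloaded truck) ≈ 0.832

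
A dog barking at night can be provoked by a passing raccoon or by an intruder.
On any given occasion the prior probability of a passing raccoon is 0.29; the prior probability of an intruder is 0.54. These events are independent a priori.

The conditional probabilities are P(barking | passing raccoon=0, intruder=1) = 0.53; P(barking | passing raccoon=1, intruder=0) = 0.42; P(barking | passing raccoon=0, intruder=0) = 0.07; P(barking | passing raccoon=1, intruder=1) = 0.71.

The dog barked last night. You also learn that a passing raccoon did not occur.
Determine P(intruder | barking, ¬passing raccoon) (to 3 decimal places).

P(intruder | barking, ¬passing raccoon) ≈ 0.899

Numerator (weight on configurations with intruder): 0.53·0.54 = 0.286200
The normalizing constant is 0.07·0.46 + 0.53·0.54 = 0.318400
Posterior = 0.286200 / 0.318400 ≈ 0.899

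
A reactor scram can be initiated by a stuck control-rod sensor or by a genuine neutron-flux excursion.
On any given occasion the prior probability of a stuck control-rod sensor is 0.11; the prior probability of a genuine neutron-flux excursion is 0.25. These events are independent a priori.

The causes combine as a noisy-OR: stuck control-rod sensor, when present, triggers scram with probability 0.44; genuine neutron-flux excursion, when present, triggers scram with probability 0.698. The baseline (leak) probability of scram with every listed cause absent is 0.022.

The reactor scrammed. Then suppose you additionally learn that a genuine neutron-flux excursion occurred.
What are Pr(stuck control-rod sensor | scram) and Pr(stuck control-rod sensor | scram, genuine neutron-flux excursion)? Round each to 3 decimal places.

Pr(stuck control-rod sensor | scram) ≈ 0.260; Pr(stuck control-rod sensor | scram, genuine neutron-flux excursion) ≈ 0.128

Under noisy-OR, P(scram | causes) = 1 − (1−0.022)·∏(1−qᵢ) over the active causes.
By total probability over the 4 (stuck control-rod sensor, genuine neutron-flux excursion) configurations:
  P(scram) = 0.022×0.89×0.75 + 0.704644×0.89×0.25 + 0.45232×0.11×0.75 + 0.834601×0.11×0.25
        = 0.014685 + 0.156783 + 0.037316 + 0.022952 = 0.231736
Keeping only the stuck control-rod sensor-present terms gives 0.060268, so
  P(stuck control-rod sensor | scram) = 0.060268 / 0.231736 ≈ 0.260

With the extra evidence:
For the numerator, keep only stuck control-rod sensor=true terms: 0.834601×0.11 = 0.091806
Normalizer over all consistent configurations: 0.704644×0.89 + 0.834601×0.11 = 0.718939
Posterior = 0.091806 / 0.718939 ≈ 0.128
Conditioning on genuine neutron-flux excursion lowers the posterior on stuck control-rod sensor: the classic explaining-away effect in a common-effect structure.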